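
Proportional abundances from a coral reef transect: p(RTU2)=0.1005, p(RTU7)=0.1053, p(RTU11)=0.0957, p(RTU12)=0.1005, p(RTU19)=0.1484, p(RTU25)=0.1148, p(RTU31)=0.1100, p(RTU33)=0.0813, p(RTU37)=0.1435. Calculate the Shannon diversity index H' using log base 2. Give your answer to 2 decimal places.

3.15

Each pᵢ log₂ pᵢ term (working shown to 4 dp, full precision carried): 0.1005×(-3.3147)=-0.3331, 0.1053×(-3.2474)=-0.3420, 0.0957×(-3.3853)=-0.3240, 0.1005×(-3.3147)=-0.3331, 0.1484×(-2.7524)=-0.4085, 0.1148×(-3.1228)=-0.3585, 0.11×(-3.1844)=-0.3503, 0.0813×(-3.6206)=-0.2944, 0.1435×(-2.8009)=-0.4019.
Sum = -3.1457, so H' = 3.15.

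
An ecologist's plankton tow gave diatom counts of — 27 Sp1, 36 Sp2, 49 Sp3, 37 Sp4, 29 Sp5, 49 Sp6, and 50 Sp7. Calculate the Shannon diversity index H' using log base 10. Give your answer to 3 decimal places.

Total N = 27+36+49+37+29+49+50 = 277, so the proportions are 0.09747, 0.12996, 0.1769, 0.13357, 0.10469, 0.1769, 0.18051 (working shown to 5 dp, full precision carried).
Each pᵢ log₁₀ pᵢ term: 0.09747×(-1.01112)=-0.09856, 0.12996×(-0.88618)=-0.11517, 0.1769×(-0.75228)=-0.13308, 0.13357×(-0.87428)=-0.11678, 0.10469×(-0.98008)=-0.10261, 0.1769×(-0.75228)=-0.13308, 0.18051×(-0.74351)=-0.13421.
Sum = -0.83347, so H' = 0.833.

0.833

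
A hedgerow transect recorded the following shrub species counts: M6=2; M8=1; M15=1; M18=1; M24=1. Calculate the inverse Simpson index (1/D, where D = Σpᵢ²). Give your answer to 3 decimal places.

Total N = 2+1+1+1+1 = 6, so the proportions are 0.3333333, 0.1666667, 0.1666667, 0.1666667, 0.1666667 (working shown to 7 dp, full precision carried).
D = 0.3333333² + 0.1666667² + 0.1666667² + 0.1666667² + 0.1666667² = 0.1111111 + 0.0277778 + 0.0277778 + 0.0277778 + 0.0277778 = 0.2222222.
So 1/D = 4.50000, i.e. 4.500 to 3 decimal places.

4.500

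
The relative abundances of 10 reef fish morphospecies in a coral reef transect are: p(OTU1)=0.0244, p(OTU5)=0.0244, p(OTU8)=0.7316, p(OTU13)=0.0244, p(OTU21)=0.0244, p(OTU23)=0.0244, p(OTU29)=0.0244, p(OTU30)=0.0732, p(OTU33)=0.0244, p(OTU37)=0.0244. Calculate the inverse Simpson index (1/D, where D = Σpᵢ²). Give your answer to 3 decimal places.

D = 0.0244² + 0.0244² + 0.7316² + 0.0244² + 0.0244² + 0.0244² + 0.0244² + 0.0732² + 0.0244² + 0.0244² = 0.000595 + 0.000595 + 0.535239 + 0.000595 + 0.000595 + 0.000595 + 0.000595 + 0.005358 + 0.000595 + 0.000595 = 0.545360 (working shown to 6 dp, full precision carried).
So 1/D = 1.83365, i.e. 1.834 to 3 decimal places.

1.834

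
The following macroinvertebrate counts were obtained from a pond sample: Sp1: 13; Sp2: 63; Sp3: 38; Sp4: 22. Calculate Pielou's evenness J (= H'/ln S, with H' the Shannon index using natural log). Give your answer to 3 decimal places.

0.889

Total N = 13+63+38+22 = 136, so the proportions are 0.09559, 0.46324, 0.27941, 0.16176 (working shown to 5 dp, full precision carried).
H' = −Σ pᵢ ln pᵢ = −((-0.22441) + (-0.35647) + (-0.35627) + (-0.29467)) = 1.23182.
With S = 4 species, ln S = 1.38629, so J = 1.23182/1.38629 = 0.88857, i.e. 0.889 to 3 decimal places.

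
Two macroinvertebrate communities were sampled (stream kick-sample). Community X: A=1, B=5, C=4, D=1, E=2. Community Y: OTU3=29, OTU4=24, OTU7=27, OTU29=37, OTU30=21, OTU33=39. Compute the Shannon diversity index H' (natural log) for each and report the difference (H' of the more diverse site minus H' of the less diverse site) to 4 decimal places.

Community X: N=13, proportions 0.076923, 0.384615, 0.307692, 0.076923, 0.153846, giving H' = 1.412745 (working shown to 6 dp, full precision carried).
Community Y: N=177, proportions 0.163842, 0.135593, 0.152542, 0.20904, 0.118644, 0.220339, giving H' = 1.767504.
Difference = |1.412745 − 1.767504| = 0.354759, i.e. 0.3548 to 4 decimal places.

0.3548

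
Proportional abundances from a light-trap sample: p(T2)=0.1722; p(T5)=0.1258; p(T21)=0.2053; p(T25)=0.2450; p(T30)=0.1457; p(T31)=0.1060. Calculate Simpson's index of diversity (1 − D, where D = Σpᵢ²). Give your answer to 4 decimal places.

0.8199

D = 0.1722² + 0.1258² + 0.2053² + 0.245² + 0.1457² + 0.106² = 0.029653 + 0.015826 + 0.042148 + 0.060025 + 0.021228 + 0.011236 = 0.180116 (working shown to 6 dp, full precision carried).
So 1 − D = 0.819884, i.e. 0.8199 to 4 decimal places.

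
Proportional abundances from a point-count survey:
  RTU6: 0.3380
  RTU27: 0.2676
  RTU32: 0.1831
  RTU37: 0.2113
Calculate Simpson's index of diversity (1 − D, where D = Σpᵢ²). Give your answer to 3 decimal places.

0.736

D = 0.338² + 0.2676² + 0.1831² + 0.2113² = 0.11424 + 0.07161 + 0.03353 + 0.04465 = 0.26403 (working shown to 5 dp, full precision carried).
So 1 − D = 0.73597, i.e. 0.736 to 3 decimal places.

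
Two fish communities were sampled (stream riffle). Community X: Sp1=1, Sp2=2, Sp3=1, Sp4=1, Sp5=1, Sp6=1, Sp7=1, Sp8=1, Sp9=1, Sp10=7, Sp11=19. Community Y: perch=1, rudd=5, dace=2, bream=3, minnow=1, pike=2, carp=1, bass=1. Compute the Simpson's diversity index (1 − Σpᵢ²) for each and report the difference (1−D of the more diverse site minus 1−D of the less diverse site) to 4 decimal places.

Community X: N=36, proportions 0.0277778, 0.0555556, 0.0277778, 0.0277778, 0.0277778, 0.0277778, 0.0277778, 0.0277778, 0.0277778, 0.1944444, 0.5277778, giving 1−D = 0.6743827 (working shown to 7 dp, full precision carried).
Community Y: N=16, proportions 0.0625, 0.3125, 0.125, 0.1875, 0.0625, 0.125, 0.0625, 0.0625, giving 1−D = 0.8203125.
Difference = |0.6743827 − 0.8203125| = 0.1459298, i.e. 0.1459 to 4 decimal places.

0.1459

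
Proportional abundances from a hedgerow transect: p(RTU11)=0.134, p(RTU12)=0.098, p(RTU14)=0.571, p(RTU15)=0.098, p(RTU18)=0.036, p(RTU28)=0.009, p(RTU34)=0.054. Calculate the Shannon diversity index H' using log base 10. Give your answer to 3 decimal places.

Each pᵢ log₁₀ pᵢ term (working shown to 5 dp, full precision carried): 0.134×(-0.87290)=-0.11697, 0.098×(-1.00877)=-0.09886, 0.571×(-0.24336)=-0.13896, 0.098×(-1.00877)=-0.09886, 0.036×(-1.44370)=-0.05197, 0.009×(-2.04576)=-0.01841, 0.054×(-1.26761)=-0.06845.
Sum = -0.59248, so H' = 0.592.

0.592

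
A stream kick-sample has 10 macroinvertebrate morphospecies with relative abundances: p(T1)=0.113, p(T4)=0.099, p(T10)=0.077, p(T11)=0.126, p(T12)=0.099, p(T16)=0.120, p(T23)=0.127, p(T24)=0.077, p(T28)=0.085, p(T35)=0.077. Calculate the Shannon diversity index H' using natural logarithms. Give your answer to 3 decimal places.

Each pᵢ ln pᵢ term (working shown to 5 dp, full precision carried): 0.113×(-2.18037)=-0.24638, 0.099×(-2.31264)=-0.22895, 0.077×(-2.56395)=-0.19742, 0.126×(-2.07147)=-0.26101, 0.099×(-2.31264)=-0.22895, 0.12×(-2.12026)=-0.25443, 0.127×(-2.06357)=-0.26207, 0.077×(-2.56395)=-0.19742, 0.085×(-2.46510)=-0.20953, 0.077×(-2.56395)=-0.19742.
Sum = -2.28360, so H' = 2.284.

2.284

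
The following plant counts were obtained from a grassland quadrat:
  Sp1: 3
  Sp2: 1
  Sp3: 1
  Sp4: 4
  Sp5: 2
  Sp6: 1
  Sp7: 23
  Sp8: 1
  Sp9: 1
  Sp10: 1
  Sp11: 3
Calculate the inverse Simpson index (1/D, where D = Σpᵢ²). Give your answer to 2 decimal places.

2.93

Total N = 3+1+1+4+2+1+23+1+1+1+3 = 41, so the proportions are 0.07317, 0.02439, 0.02439, 0.09756, 0.04878, 0.02439, 0.56098, 0.02439, 0.02439, 0.02439, 0.07317 (working shown to 5 dp, full precision carried).
D = 0.07317² + 0.02439² + 0.02439² + 0.09756² + 0.04878² + 0.02439² + 0.56098² + 0.02439² + 0.02439² + 0.02439² + 0.07317² = 0.00535 + 0.00059 + 0.00059 + 0.00952 + 0.00238 + 0.00059 + 0.31469 + 0.00059 + 0.00059 + 0.00059 + 0.00535 = 0.34087.
So 1/D = 2.9337, i.e. 2.93 to 2 decimal places.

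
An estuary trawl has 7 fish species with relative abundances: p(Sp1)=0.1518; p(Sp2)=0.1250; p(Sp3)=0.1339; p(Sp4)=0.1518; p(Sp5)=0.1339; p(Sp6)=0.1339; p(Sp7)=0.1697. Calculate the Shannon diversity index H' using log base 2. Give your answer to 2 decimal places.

2.80

Each pᵢ log₂ pᵢ term (working shown to 4 dp, full precision carried): 0.1518×(-2.7198)=-0.4129, 0.125×(-3.0000)=-0.3750, 0.1339×(-2.9008)=-0.3884, 0.1518×(-2.7198)=-0.4129, 0.1339×(-2.9008)=-0.3884, 0.1339×(-2.9008)=-0.3884, 0.1697×(-2.5589)=-0.4343.
Sum = -2.8002, so H' = 2.80.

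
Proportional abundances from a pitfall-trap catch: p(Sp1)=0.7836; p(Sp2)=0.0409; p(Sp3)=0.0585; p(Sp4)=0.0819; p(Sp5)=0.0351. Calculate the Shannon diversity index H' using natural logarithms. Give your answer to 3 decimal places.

Each pᵢ ln pᵢ term (working shown to 5 dp, full precision carried): 0.7836×(-0.24386)=-0.19109, 0.0409×(-3.19663)=-0.13074, 0.0585×(-2.83873)=-0.16607, 0.0819×(-2.50226)=-0.20493, 0.0351×(-3.34955)=-0.11757.
Sum = -0.81040, so H' = 0.810.

0.810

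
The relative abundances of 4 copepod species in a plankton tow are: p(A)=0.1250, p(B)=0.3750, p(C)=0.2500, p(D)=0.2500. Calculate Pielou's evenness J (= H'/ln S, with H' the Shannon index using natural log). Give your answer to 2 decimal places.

H' = −Σ pᵢ ln pᵢ = −((-0.2599) + (-0.3678) + (-0.3466) + (-0.3466)) = 1.3209 (working shown to 4 dp, full precision carried).
With S = 4 species, ln S = 1.3863, so J = 1.3209/1.3863 = 0.9528, i.e. 0.95 to 2 decimal places.

0.95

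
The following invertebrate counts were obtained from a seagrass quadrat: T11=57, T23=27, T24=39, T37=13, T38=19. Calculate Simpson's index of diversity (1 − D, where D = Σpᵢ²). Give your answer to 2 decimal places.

0.75

Total N = 57+27+39+13+19 = 155, so the proportions are 0.3677, 0.1742, 0.2516, 0.0839, 0.1226 (working shown to 4 dp, full precision carried).
D = 0.3677² + 0.1742² + 0.2516² + 0.0839² + 0.1226² = 0.1352 + 0.0303 + 0.0633 + 0.0070 + 0.0150 = 0.2509.
So 1 − D = 0.7491, i.e. 0.75 to 2 decimal places.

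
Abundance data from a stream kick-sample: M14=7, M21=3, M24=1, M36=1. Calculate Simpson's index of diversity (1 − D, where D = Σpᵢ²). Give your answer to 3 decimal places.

0.583

Total N = 7+3+1+1 = 12, so the proportions are 0.58333, 0.25, 0.08333, 0.08333 (working shown to 5 dp, full precision carried).
D = 0.58333² + 0.25² + 0.08333² + 0.08333² = 0.34028 + 0.06250 + 0.00694 + 0.00694 = 0.41667.
So 1 − D = 0.58333, i.e. 0.583 to 3 decimal places.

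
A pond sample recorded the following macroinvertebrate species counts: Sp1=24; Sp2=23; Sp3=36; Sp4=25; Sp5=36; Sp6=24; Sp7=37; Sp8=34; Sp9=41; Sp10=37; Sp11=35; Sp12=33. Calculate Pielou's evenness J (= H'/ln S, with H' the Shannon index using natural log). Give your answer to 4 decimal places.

0.9927

Total N = 24+23+36+25+36+24+37+34+41+37+35+33 = 385, so the proportions are 0.062338, 0.05974, 0.093506, 0.064935, 0.093506, 0.062338, 0.096104, 0.088312, 0.106494, 0.096104, 0.090909, 0.085714 (working shown to 6 dp, full precision carried).
H' = −Σ pᵢ ln pᵢ = −((-0.172999) + (-0.168333) + (-0.221585) + (-0.177556) + (-0.221585) + (-0.172999) + (-0.225107) + (-0.214322) + (-0.238510) + (-0.225107) + (-0.217990) + (-0.210577)) = 2.466670.
With S = 12 species, ln S = 2.484907, so J = 2.466670/2.484907 = 0.992661, i.e. 0.9927 to 4 decimal places.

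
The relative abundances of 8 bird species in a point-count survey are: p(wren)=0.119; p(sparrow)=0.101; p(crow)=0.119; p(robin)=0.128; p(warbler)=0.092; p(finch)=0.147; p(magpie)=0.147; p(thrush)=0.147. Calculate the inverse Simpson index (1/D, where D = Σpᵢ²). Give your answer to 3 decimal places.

7.800

D = 0.119² + 0.101² + 0.119² + 0.128² + 0.092² + 0.147² + 0.147² + 0.147² = 0.0141610 + 0.0102010 + 0.0141610 + 0.0163840 + 0.0084640 + 0.0216090 + 0.0216090 + 0.0216090 = 0.1281980 (working shown to 7 dp, full precision carried).
So 1/D = 7.80043, i.e. 7.800 to 3 decimal places.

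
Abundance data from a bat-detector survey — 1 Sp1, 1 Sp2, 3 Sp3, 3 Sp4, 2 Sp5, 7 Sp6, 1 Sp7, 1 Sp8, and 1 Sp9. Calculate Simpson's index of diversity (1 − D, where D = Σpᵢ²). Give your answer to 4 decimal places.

0.8100

Total N = 1+1+3+3+2+7+1+1+1 = 20, so the proportions are 0.05, 0.05, 0.15, 0.15, 0.1, 0.35, 0.05, 0.05, 0.05 (working shown to 6 dp, full precision carried).
D = 0.05² + 0.05² + 0.15² + 0.15² + 0.1² + 0.35² + 0.05² + 0.05² + 0.05² = 0.002500 + 0.002500 + 0.022500 + 0.022500 + 0.010000 + 0.122500 + 0.002500 + 0.002500 + 0.002500 = 0.190000.
So 1 − D = 0.810000, i.e. 0.8100 to 4 decimal places.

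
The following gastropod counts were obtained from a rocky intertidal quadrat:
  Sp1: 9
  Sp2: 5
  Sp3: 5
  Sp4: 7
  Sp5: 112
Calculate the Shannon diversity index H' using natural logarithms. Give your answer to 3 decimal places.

0.739

Total N = 9+5+5+7+112 = 138, so the proportions are 0.06522, 0.03623, 0.03623, 0.05072, 0.81159 (working shown to 5 dp, full precision carried).
Each pᵢ ln pᵢ term: 0.06522×(-2.73003)=-0.17805, 0.03623×(-3.31782)=-0.12021, 0.03623×(-3.31782)=-0.12021, 0.05072×(-2.98134)=-0.15123, 0.81159×(-0.20875)=-0.16942.
Sum = -0.73912, so H' = 0.739.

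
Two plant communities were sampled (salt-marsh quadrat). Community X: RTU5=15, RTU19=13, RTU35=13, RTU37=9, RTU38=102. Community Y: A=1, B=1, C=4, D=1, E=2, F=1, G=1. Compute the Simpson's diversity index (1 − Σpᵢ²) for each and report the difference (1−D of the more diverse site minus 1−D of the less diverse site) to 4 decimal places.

0.2716

Community X: N=152, proportions 0.098684, 0.085526, 0.085526, 0.059211, 0.671053, giving 1−D = 0.521814 (working shown to 6 dp, full precision carried).
Community Y: N=11, proportions 0.090909, 0.090909, 0.363636, 0.090909, 0.181818, 0.090909, 0.090909, giving 1−D = 0.793388.
Difference = |0.521814 − 0.793388| = 0.271574, i.e. 0.2716 to 4 decimal places.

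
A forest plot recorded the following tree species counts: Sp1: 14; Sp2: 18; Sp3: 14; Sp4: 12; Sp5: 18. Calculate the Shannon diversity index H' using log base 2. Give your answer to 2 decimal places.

2.30

Total N = 14+18+14+12+18 = 76, so the proportions are 0.1842, 0.2368, 0.1842, 0.1579, 0.2368 (working shown to 4 dp, full precision carried).
Each pᵢ log₂ pᵢ term: 0.1842×(-2.4406)=-0.4496, 0.2368×(-2.0780)=-0.4922, 0.1842×(-2.4406)=-0.4496, 0.1579×(-2.6630)=-0.4205, 0.2368×(-2.0780)=-0.4922.
Sum = -2.3039, so H' = 2.30.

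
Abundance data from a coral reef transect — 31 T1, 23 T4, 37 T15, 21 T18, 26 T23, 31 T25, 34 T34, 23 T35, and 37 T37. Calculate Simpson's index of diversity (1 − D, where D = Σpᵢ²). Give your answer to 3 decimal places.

Total N = 31+23+37+21+26+31+34+23+37 = 263, so the proportions are 0.11787, 0.08745, 0.14068, 0.07985, 0.09886, 0.11787, 0.12928, 0.08745, 0.14068 (working shown to 5 dp, full precision carried).
D = 0.11787² + 0.08745² + 0.14068² + 0.07985² + 0.09886² + 0.11787² + 0.12928² + 0.08745² + 0.14068² = 0.01389 + 0.00765 + 0.01979 + 0.00638 + 0.00977 + 0.01389 + 0.01671 + 0.00765 + 0.01979 = 0.11553.
So 1 − D = 0.88447, i.e. 0.884 to 3 decimal places.

0.884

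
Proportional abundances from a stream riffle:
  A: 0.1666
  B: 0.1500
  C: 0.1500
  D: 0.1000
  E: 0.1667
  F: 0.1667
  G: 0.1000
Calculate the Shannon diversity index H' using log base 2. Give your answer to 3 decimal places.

Each pᵢ log₂ pᵢ term (working shown to 5 dp, full precision carried): 0.1666×(-2.58554)=-0.43075, 0.15×(-2.73697)=-0.41054, 0.15×(-2.73697)=-0.41054, 0.1×(-3.32193)=-0.33219, 0.1667×(-2.58467)=-0.43087, 0.1667×(-2.58467)=-0.43087, 0.1×(-3.32193)=-0.33219.
Sum = -2.77796, so H' = 2.778.

2.778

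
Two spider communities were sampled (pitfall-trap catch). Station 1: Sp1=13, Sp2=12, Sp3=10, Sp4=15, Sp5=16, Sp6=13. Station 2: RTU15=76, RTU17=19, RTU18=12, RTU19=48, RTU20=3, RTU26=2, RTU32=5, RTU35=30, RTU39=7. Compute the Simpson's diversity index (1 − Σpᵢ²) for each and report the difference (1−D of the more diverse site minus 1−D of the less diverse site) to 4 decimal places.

Station 1: N=79, proportions 0.164557, 0.151899, 0.126582, 0.189873, 0.202532, 0.164557, giving 1−D = 0.829675 (working shown to 6 dp, full precision carried).
Station 2: N=202, proportions 0.376238, 0.094059, 0.059406, 0.237624, 0.014851, 0.009901, 0.024752, 0.148515, 0.034653, giving 1−D = 0.765415.
Difference = |0.829675 − 0.765415| = 0.064260, i.e. 0.0643 to 4 decimal places.

0.0643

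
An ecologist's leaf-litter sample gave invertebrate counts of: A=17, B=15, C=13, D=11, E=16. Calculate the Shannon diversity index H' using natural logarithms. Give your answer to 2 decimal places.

Total N = 17+15+13+11+16 = 72, so the proportions are 0.2361, 0.2083, 0.1806, 0.1528, 0.2222 (working shown to 4 dp, full precision carried).
Each pᵢ ln pᵢ term: 0.2361×(-1.4435)=-0.3408, 0.2083×(-1.5686)=-0.3268, 0.1806×(-1.7117)=-0.3091, 0.1528×(-1.8788)=-0.2870, 0.2222×(-1.5041)=-0.3342.
Sum = -1.5979, so H' = 1.60.

1.60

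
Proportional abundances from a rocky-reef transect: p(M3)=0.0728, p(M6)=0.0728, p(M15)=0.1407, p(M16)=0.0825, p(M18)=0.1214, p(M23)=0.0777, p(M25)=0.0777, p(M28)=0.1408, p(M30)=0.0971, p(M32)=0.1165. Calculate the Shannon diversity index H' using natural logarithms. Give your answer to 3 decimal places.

Each pᵢ ln pᵢ term (working shown to 5 dp, full precision carried): 0.0728×(-2.62004)=-0.19074, 0.0728×(-2.62004)=-0.19074, 0.1407×(-1.96113)=-0.27593, 0.0825×(-2.49496)=-0.20583, 0.1214×(-2.10866)=-0.25599, 0.0777×(-2.55490)=-0.19852, 0.0777×(-2.55490)=-0.19852, 0.1408×(-1.96041)=-0.27603, 0.0971×(-2.33201)=-0.22644, 0.1165×(-2.14986)=-0.25046.
Sum = -2.26919, so H' = 2.269.

2.269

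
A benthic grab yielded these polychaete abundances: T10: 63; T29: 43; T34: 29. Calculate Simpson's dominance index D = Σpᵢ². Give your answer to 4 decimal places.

Total N = 63+43+29 = 135, so the proportions are 0.466667, 0.318519, 0.214815 (working shown to 6 dp, full precision carried).
D = 0.466667² + 0.318519² + 0.214815² = 0.217778 + 0.101454 + 0.046145 = 0.365377.
To 4 decimal places, D = 0.3654.

0.3654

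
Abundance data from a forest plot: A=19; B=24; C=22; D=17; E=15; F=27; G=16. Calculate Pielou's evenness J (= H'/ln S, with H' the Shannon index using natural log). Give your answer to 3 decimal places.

Total N = 19+24+22+17+15+27+16 = 140, so the proportions are 0.13571, 0.17143, 0.15714, 0.12143, 0.10714, 0.19286, 0.11429 (working shown to 5 dp, full precision carried).
H' = −Σ pᵢ ln pᵢ = −((-0.27105) + (-0.30233) + (-0.29081) + (-0.25602) + (-0.23931) + (-0.31741) + (-0.24789)) = 1.92482.
With S = 7 species, ln S = 1.94591, so J = 1.92482/1.94591 = 0.98916, i.e. 0.989 to 3 decimal places.

0.989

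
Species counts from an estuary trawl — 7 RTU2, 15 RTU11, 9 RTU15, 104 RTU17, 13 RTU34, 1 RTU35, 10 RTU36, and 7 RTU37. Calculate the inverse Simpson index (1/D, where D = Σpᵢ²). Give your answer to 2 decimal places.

2.40

Total N = 7+15+9+104+13+1+10+7 = 166, so the proportions are 0.04217, 0.09036, 0.05422, 0.62651, 0.07831, 0.00602, 0.06024, 0.04217 (working shown to 5 dp, full precision carried).
D = 0.04217² + 0.09036² + 0.05422² + 0.62651² + 0.07831² + 0.00602² + 0.06024² + 0.04217² = 0.00178 + 0.00817 + 0.00294 + 0.39251 + 0.00613 + 0.00004 + 0.00363 + 0.00178 = 0.41697.
So 1/D = 2.3983, i.e. 2.40 to 2 decimal places.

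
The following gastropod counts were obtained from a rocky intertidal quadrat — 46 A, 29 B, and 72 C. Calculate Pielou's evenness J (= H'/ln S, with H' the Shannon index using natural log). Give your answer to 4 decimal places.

0.9406

Total N = 46+29+72 = 147, so the proportions are 0.312925, 0.197279, 0.489796 (working shown to 6 dp, full precision carried).
H' = −Σ pᵢ ln pᵢ = −((-0.363554) + (-0.320211) + (-0.349600)) = 1.033364.
With S = 3 species, ln S = 1.098612, so J = 1.033364/1.098612 = 0.940609, i.e. 0.9406 to 4 decimal places.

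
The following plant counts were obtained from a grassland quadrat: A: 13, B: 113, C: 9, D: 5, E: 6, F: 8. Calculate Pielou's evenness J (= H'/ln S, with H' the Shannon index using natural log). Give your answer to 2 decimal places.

Total N = 13+113+9+5+6+8 = 154, so the proportions are 0.0844, 0.7338, 0.0584, 0.0325, 0.039, 0.0519 (working shown to 4 dp, full precision carried).
H' = −Σ pᵢ ln pᵢ = −((-0.2087) + (-0.2271) + (-0.1660) + (-0.1113) + (-0.1264) + (-0.1536)) = 0.9931.
With S = 6 species, ln S = 1.7918, so J = 0.9931/1.7918 = 0.5543, i.e. 0.55 to 2 decimal places.

0.55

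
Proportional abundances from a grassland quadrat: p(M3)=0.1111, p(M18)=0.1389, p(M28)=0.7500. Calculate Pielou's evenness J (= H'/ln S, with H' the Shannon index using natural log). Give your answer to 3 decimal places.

H' = −Σ pᵢ ln pᵢ = −((-0.24412) + (-0.27419) + (-0.21576)) = 0.73407 (working shown to 5 dp, full precision carried).
With S = 3 species, ln S = 1.09861, so J = 0.73407/1.09861 = 0.66818, i.e. 0.668 to 3 decimal places.

0.668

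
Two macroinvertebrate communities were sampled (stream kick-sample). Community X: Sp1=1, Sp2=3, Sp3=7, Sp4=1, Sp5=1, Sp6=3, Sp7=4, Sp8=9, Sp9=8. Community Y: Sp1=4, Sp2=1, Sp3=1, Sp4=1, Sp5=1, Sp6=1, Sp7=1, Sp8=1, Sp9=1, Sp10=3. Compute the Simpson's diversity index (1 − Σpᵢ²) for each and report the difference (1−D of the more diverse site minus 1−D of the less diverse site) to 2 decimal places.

Community X: N=37, proportions 0.02703, 0.08108, 0.18919, 0.02703, 0.02703, 0.08108, 0.10811, 0.24324, 0.21622, giving 1−D = 0.83126 (working shown to 5 dp, full precision carried).
Community Y: N=15, proportions 0.26667, 0.06667, 0.06667, 0.06667, 0.06667, 0.06667, 0.06667, 0.06667, 0.06667, 0.2, giving 1−D = 0.85333.
Difference = |0.83126 − 0.85333| = 0.02207, i.e. 0.02 to 2 decimal places.

0.02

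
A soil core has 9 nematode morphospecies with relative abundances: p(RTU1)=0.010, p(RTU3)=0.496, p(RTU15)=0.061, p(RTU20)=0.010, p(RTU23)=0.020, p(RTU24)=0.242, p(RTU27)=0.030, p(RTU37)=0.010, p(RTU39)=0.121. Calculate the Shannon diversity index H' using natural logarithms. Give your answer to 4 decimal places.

1.4389

Each pᵢ ln pᵢ term (working shown to 6 dp, full precision carried): 0.01×(-4.605170)=-0.046052, 0.496×(-0.701179)=-0.347785, 0.061×(-2.796881)=-0.170610, 0.01×(-4.605170)=-0.046052, 0.02×(-3.912023)=-0.078240, 0.242×(-1.418818)=-0.343354, 0.03×(-3.506558)=-0.105197, 0.01×(-4.605170)=-0.046052, 0.121×(-2.111965)=-0.255548.
Sum = -1.438889, so H' = 1.4389.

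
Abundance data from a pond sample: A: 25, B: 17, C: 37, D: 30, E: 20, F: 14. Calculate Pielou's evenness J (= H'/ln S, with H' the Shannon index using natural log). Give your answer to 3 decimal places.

Total N = 25+17+37+30+20+14 = 143, so the proportions are 0.17483, 0.11888, 0.25874, 0.20979, 0.13986, 0.0979 (working shown to 5 dp, full precision carried).
H' = −Σ pᵢ ln pᵢ = −((-0.30489) + (-0.25317) + (-0.34980) + (-0.32762) + (-0.27512) + (-0.22750)) = 1.73810.
With S = 6 species, ln S = 1.79176, so J = 1.73810/1.79176 = 0.97005, i.e. 0.970 to 3 decimal places.

0.970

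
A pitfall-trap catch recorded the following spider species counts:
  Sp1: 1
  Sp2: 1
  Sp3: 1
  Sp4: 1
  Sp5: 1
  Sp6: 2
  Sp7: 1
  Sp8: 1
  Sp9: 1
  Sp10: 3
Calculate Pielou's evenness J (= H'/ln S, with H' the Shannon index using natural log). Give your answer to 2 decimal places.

0.96

Total N = 1+1+1+1+1+2+1+1+1+3 = 13, so the proportions are 0.0769, 0.0769, 0.0769, 0.0769, 0.0769, 0.1538, 0.0769, 0.0769, 0.0769, 0.2308 (working shown to 4 dp, full precision carried).
H' = −Σ pᵢ ln pᵢ = −((-0.1973) + (-0.1973) + (-0.1973) + (-0.1973) + (-0.1973) + (-0.2880) + (-0.1973) + (-0.1973) + (-0.1973) + (-0.3384)) = 2.2048.
With S = 10 species, ln S = 2.3026, so J = 2.2048/2.3026 = 0.9575, i.e. 0.96 to 2 decimal places.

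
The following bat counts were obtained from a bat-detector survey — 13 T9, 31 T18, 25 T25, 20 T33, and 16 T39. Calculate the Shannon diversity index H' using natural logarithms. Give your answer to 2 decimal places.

1.56

Total N = 13+31+25+20+16 = 105, so the proportions are 0.1238, 0.2952, 0.2381, 0.1905, 0.1524 (working shown to 4 dp, full precision carried).
Each pᵢ ln pᵢ term: 0.1238×(-2.0890)=-0.2586, 0.2952×(-1.2200)=-0.3602, 0.2381×(-1.4351)=-0.3417, 0.1905×(-1.6582)=-0.3159, 0.1524×(-1.8814)=-0.2867.
Sum = -1.5630, so H' = 1.56.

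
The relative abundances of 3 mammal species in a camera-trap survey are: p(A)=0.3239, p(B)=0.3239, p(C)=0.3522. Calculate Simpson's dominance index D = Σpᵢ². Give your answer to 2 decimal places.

D = 0.3239² + 0.3239² + 0.3522² = 0.1049 + 0.1049 + 0.1240 = 0.3339 (working shown to 4 dp, full precision carried).
To 2 decimal places, D = 0.33.

0.33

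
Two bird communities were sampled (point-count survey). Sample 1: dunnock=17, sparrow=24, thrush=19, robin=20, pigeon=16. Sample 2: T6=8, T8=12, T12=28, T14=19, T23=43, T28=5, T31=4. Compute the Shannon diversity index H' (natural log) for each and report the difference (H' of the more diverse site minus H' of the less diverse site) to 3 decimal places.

Sample 1: N=96, proportions 0.17708, 0.25, 0.19792, 0.20833, 0.16667, giving H' = 1.59916 (working shown to 5 dp, full precision carried).
Sample 2: N=119, proportions 0.06723, 0.10084, 0.23529, 0.15966, 0.36134, 0.04202, 0.03361, giving H' = 1.66127.
Difference = |1.59916 − 1.66127| = 0.06211, i.e. 0.062 to 3 decimal places.

0.062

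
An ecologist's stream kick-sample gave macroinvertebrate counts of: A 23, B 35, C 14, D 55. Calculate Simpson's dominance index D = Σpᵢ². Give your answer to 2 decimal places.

Total N = 23+35+14+55 = 127, so the proportions are 0.1811, 0.2756, 0.1102, 0.4331 (working shown to 4 dp, full precision carried).
D = 0.1811² + 0.2756² + 0.1102² + 0.4331² = 0.0328 + 0.0760 + 0.0122 + 0.1876 = 0.3085.
To 2 decimal places, D = 0.31.

0.31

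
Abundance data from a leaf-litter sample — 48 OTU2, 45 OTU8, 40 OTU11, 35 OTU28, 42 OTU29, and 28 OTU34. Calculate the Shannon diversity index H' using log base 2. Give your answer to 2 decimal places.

2.56

Total N = 48+45+40+35+42+28 = 238, so the proportions are 0.2017, 0.1891, 0.1681, 0.1471, 0.1765, 0.1176 (working shown to 4 dp, full precision carried).
Each pᵢ log₂ pᵢ term: 0.2017×(-2.3099)=-0.4659, 0.1891×(-2.4030)=-0.4543, 0.1681×(-2.5729)=-0.4324, 0.1471×(-2.7655)=-0.4067, 0.1765×(-2.5025)=-0.4416, 0.1176×(-3.0875)=-0.3632.
Sum = -2.5642, so H' = 2.56.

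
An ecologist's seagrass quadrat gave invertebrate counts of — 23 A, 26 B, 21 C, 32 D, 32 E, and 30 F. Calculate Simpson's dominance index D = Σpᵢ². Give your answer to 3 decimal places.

0.171

Total N = 23+26+21+32+32+30 = 164, so the proportions are 0.14024, 0.15854, 0.12805, 0.19512, 0.19512, 0.18293 (working shown to 5 dp, full precision carried).
D = 0.14024² + 0.15854² + 0.12805² + 0.19512² + 0.19512² + 0.18293² = 0.01967 + 0.02513 + 0.01640 + 0.03807 + 0.03807 + 0.03346 = 0.17081.
To 3 decimal places, D = 0.171.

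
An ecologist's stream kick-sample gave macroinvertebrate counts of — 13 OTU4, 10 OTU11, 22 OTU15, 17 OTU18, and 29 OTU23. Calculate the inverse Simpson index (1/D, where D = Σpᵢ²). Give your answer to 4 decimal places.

4.3978

Total N = 13+10+22+17+29 = 91, so the proportions are 0.14285714, 0.10989011, 0.24175824, 0.18681319, 0.31868132 (working shown to 8 dp, full precision carried).
D = 0.14285714² + 0.10989011² + 0.24175824² + 0.18681319² + 0.31868132² = 0.02040816 + 0.01207584 + 0.05844705 + 0.03489917 + 0.10155778 = 0.22738800.
So 1/D = 4.397770, i.e. 4.3978 to 4 decimal places.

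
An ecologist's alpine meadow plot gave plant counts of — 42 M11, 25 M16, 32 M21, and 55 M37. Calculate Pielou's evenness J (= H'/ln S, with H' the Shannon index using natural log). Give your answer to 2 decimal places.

Total N = 42+25+32+55 = 154, so the proportions are 0.2727, 0.1623, 0.2078, 0.3571 (working shown to 4 dp, full precision carried).
H' = −Σ pᵢ ln pᵢ = −((-0.3543) + (-0.2951) + (-0.3265) + (-0.3677)) = 1.3437.
With S = 4 species, ln S = 1.3863, so J = 1.3437/1.3863 = 0.9693, i.e. 0.97 to 2 decimal places.

0.97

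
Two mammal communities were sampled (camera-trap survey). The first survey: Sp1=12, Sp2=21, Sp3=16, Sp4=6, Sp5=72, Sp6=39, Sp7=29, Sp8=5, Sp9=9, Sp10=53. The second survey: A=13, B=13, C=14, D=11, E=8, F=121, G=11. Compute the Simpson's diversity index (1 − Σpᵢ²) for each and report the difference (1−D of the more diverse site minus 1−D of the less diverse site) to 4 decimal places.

The first survey: N=262, proportions 0.045802, 0.080153, 0.061069, 0.022901, 0.274809, 0.148855, 0.110687, 0.019084, 0.034351, 0.20229, giving 1−D = 0.834829 (working shown to 6 dp, full precision carried).
The second survey: N=191, proportions 0.068063, 0.068063, 0.073298, 0.057592, 0.041885, 0.633508, 0.057592, giving 1−D = 0.575642.
Difference = |0.834829 − 0.575642| = 0.259187, i.e. 0.2592 to 4 decimal places.

0.2592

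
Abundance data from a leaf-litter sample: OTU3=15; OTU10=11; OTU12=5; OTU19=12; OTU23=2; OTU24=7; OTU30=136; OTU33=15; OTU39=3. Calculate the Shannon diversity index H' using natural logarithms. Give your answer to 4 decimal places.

Total N = 15+11+5+12+2+7+136+15+3 = 206, so the proportions are 0.072816, 0.053398, 0.024272, 0.058252, 0.009709, 0.033981, 0.660194, 0.072816, 0.014563 (working shown to 6 dp, full precision carried).
Each pᵢ ln pᵢ term: 0.072816×(-2.619826)=-0.190764, 0.053398×(-2.929981)=-0.156455, 0.024272×(-3.718438)=-0.090253, 0.058252×(-2.842970)=-0.165610, 0.009709×(-4.634729)=-0.044997, 0.033981×(-3.381966)=-0.114921, 0.660194×(-0.415221)=-0.274127, 0.072816×(-2.619826)=-0.190764, 0.014563×(-4.229264)=-0.061591.
Sum = -1.289483, so H' = 1.2895.

1.2895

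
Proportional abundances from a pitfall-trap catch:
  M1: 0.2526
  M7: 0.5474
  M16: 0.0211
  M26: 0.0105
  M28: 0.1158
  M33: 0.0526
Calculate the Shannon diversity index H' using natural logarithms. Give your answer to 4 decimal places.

Each pᵢ ln pᵢ term (working shown to 6 dp, full precision carried): 0.2526×(-1.375948)=-0.347564, 0.5474×(-0.602575)=-0.329850, 0.0211×(-3.858482)=-0.081414, 0.0105×(-4.556380)=-0.047842, 0.1158×(-2.155891)=-0.249652, 0.0526×(-2.945039)=-0.154909.
Sum = -1.211231, so H' = 1.2112.

1.2112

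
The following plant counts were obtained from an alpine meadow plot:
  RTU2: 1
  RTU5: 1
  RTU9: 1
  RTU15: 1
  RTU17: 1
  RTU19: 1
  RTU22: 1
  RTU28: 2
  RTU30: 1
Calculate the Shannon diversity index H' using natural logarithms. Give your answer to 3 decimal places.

2.164

Total N = 1+1+1+1+1+1+1+2+1 = 10, so the proportions are 0.1, 0.1, 0.1, 0.1, 0.1, 0.1, 0.1, 0.2, 0.1 (working shown to 5 dp, full precision carried).
Each pᵢ ln pᵢ term: 0.1×(-2.30259)=-0.23026, 0.1×(-2.30259)=-0.23026, 0.1×(-2.30259)=-0.23026, 0.1×(-2.30259)=-0.23026, 0.1×(-2.30259)=-0.23026, 0.1×(-2.30259)=-0.23026, 0.1×(-2.30259)=-0.23026, 0.2×(-1.60944)=-0.32189, 0.1×(-2.30259)=-0.23026.
Sum = -2.16396, so H' = 2.164.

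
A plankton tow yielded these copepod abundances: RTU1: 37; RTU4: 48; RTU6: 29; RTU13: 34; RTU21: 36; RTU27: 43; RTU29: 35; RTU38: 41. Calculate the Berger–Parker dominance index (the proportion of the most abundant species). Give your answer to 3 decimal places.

0.158

Total N = 37+48+29+34+36+43+35+41 = 303, so the proportions are 0.12211, 0.15842, 0.09571, 0.11221, 0.11881, 0.14191, 0.11551, 0.13531 (working shown to 5 dp, full precision carried).
The largest proportion is 0.15842, i.e. d = 0.158 to 3 decimal places.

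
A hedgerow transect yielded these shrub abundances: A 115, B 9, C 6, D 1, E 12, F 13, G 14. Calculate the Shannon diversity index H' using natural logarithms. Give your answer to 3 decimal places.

Total N = 115+9+6+1+12+13+14 = 170, so the proportions are 0.67647, 0.05294, 0.03529, 0.00588, 0.07059, 0.07647, 0.08235 (working shown to 5 dp, full precision carried).
Each pᵢ ln pᵢ term: 0.67647×(-0.39087)=-0.26441, 0.05294×(-2.93857)=-0.15557, 0.03529×(-3.34404)=-0.11802, 0.00588×(-5.13580)=-0.03021, 0.07059×(-2.65089)=-0.18712, 0.07647×(-2.57085)=-0.19659, 0.08235×(-2.49674)=-0.20561.
Sum = -1.15755, so H' = 1.158.

1.158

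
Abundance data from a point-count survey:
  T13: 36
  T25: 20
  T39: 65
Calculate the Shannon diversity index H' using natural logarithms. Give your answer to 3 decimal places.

Total N = 36+20+65 = 121, so the proportions are 0.29752, 0.16529, 0.53719 (working shown to 5 dp, full precision carried).
Each pᵢ ln pᵢ term: 0.29752×(-1.21227)=-0.36068, 0.16529×(-1.80006)=-0.29753, 0.53719×(-0.62140)=-0.33381.
Sum = -0.99202, so H' = 0.992.

0.992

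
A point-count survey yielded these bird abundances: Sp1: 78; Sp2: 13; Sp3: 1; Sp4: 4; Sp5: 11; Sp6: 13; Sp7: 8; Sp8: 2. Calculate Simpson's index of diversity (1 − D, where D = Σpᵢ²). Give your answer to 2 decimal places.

Total N = 78+13+1+4+11+13+8+2 = 130, so the proportions are 0.6, 0.1, 0.0077, 0.0308, 0.0846, 0.1, 0.0615, 0.0154 (working shown to 4 dp, full precision carried).
D = 0.6² + 0.1² + 0.0077² + 0.0308² + 0.0846² + 0.1² + 0.0615² + 0.0154² = 0.3600 + 0.0100 + 0.0001 + 0.0009 + 0.0072 + 0.0100 + 0.0038 + 0.0002 = 0.3922.
So 1 − D = 0.6078, i.e. 0.61 to 2 decimal places.

0.61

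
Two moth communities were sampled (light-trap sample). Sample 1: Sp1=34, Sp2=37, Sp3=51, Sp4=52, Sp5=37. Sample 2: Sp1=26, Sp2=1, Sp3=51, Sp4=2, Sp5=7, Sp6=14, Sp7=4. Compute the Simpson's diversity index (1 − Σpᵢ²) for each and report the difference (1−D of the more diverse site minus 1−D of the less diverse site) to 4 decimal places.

0.1147

Sample 1: N=211, proportions 0.161137, 0.175355, 0.241706, 0.246445, 0.175355, giving 1−D = 0.793378 (working shown to 6 dp, full precision carried).
Sample 2: N=105, proportions 0.247619, 0.009524, 0.485714, 0.019048, 0.066667, 0.133333, 0.038095, giving 1−D = 0.678639.
Difference = |0.793378 − 0.678639| = 0.114739, i.e. 0.1147 to 4 decimal places.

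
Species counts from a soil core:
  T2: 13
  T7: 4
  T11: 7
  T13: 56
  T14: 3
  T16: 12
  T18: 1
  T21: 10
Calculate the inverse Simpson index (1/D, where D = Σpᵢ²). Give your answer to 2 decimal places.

Total N = 13+4+7+56+3+12+1+10 = 106, so the proportions are 0.12264, 0.03774, 0.06604, 0.5283, 0.0283, 0.11321, 0.00943, 0.09434 (working shown to 5 dp, full precision carried).
D = 0.12264² + 0.03774² + 0.06604² + 0.5283² + 0.0283² + 0.11321² + 0.00943² + 0.09434² = 0.01504 + 0.00142 + 0.00436 + 0.27910 + 0.00080 + 0.01282 + 0.00009 + 0.00890 = 0.32253.
So 1/D = 3.1004, i.e. 3.10 to 2 decimal places.

3.10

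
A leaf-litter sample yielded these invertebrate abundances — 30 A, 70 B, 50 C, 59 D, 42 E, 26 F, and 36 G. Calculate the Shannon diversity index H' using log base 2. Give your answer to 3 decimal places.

2.730

Total N = 30+70+50+59+42+26+36 = 313, so the proportions are 0.09585, 0.22364, 0.15974, 0.1885, 0.13419, 0.08307, 0.11502 (working shown to 5 dp, full precision carried).
Each pᵢ log₂ pᵢ term: 0.09585×(-3.38313)=-0.32426, 0.22364×(-2.16074)=-0.48323, 0.15974×(-2.64616)=-0.42271, 0.1885×(-2.40738)=-0.45379, 0.13419×(-2.89770)=-0.38883, 0.08307×(-3.58958)=-0.29818, 0.11502×(-3.12009)=-0.35886.
Sum = -2.72985, so H' = 2.730.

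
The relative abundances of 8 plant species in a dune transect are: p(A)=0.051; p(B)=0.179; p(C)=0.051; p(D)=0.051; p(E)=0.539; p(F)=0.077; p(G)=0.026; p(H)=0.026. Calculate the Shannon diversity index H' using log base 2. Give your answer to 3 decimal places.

2.140

Each pᵢ log₂ pᵢ term (working shown to 5 dp, full precision carried): 0.051×(-4.29336)=-0.21896, 0.179×(-2.48197)=-0.44427, 0.051×(-4.29336)=-0.21896, 0.051×(-4.29336)=-0.21896, 0.539×(-0.89164)=-0.48060, 0.077×(-3.69900)=-0.28482, 0.026×(-5.26534)=-0.13690, 0.026×(-5.26534)=-0.13690.
Sum = -2.14037, so H' = 2.140.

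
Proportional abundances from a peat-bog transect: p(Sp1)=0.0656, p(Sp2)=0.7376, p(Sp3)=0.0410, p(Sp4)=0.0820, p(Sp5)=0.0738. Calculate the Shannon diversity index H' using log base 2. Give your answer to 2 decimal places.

1.34

Each pᵢ log₂ pᵢ term (working shown to 4 dp, full precision carried): 0.0656×(-3.9302)=-0.2578, 0.7376×(-0.4391)=-0.3239, 0.041×(-4.6082)=-0.1889, 0.082×(-3.6082)=-0.2959, 0.0738×(-3.7602)=-0.2775.
Sum = -1.3440, so H' = 1.34.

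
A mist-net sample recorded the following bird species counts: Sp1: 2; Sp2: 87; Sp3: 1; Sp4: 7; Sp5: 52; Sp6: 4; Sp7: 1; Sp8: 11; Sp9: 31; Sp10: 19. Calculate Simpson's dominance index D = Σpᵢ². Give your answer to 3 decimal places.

0.255

Total N = 2+87+1+7+52+4+1+11+31+19 = 215, so the proportions are 0.0093, 0.40465, 0.00465, 0.03256, 0.24186, 0.0186, 0.00465, 0.05116, 0.14419, 0.08837 (working shown to 5 dp, full precision carried).
D = 0.0093² + 0.40465² + 0.00465² + 0.03256² + 0.24186² + 0.0186² + 0.00465² + 0.05116² + 0.14419² + 0.08837² = 0.00009 + 0.16374 + 0.00002 + 0.00106 + 0.05850 + 0.00035 + 0.00002 + 0.00262 + 0.02079 + 0.00781 = 0.25499.
To 3 decimal places, D = 0.255.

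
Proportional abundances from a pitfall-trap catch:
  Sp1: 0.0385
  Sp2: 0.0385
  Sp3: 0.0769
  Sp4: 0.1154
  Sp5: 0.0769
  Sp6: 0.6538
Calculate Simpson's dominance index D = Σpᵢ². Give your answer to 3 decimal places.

D = 0.0385² + 0.0385² + 0.0769² + 0.1154² + 0.0769² + 0.6538² = 0.00148 + 0.00148 + 0.00591 + 0.01332 + 0.00591 + 0.42745 = 0.45556 (working shown to 5 dp, full precision carried).
To 3 decimal places, D = 0.456.

0.456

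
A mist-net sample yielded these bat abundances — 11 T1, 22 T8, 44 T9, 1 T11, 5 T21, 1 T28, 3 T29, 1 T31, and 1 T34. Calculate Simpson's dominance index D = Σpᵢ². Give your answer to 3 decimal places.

Total N = 11+22+44+1+5+1+3+1+1 = 89, so the proportions are 0.1236, 0.24719, 0.49438, 0.01124, 0.05618, 0.01124, 0.03371, 0.01124, 0.01124 (working shown to 5 dp, full precision carried).
D = 0.1236² + 0.24719² + 0.49438² + 0.01124² + 0.05618² + 0.01124² + 0.03371² + 0.01124² + 0.01124² = 0.01528 + 0.06110 + 0.24441 + 0.00013 + 0.00316 + 0.00013 + 0.00114 + 0.00013 + 0.00013 = 0.32559.
To 3 decimal places, D = 0.326.

0.326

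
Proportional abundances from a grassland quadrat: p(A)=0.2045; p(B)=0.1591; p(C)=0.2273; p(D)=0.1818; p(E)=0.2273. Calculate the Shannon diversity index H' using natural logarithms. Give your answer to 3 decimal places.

Each pᵢ ln pᵢ term (working shown to 5 dp, full precision carried): 0.2045×(-1.58719)=-0.32458, 0.1591×(-1.83822)=-0.29246, 0.2273×(-1.48148)=-0.33674, 0.1818×(-1.70485)=-0.30994, 0.2273×(-1.48148)=-0.33674.
Sum = -1.60047, so H' = 1.600.

1.600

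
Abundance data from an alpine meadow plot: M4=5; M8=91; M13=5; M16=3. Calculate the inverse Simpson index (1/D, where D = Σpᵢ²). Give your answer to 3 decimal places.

1.297

Total N = 5+91+5+3 = 104, so the proportions are 0.048077, 0.875, 0.048077, 0.028846 (working shown to 6 dp, full precision carried).
D = 0.048077² + 0.875² + 0.048077² + 0.028846² = 0.002311 + 0.765625 + 0.002311 + 0.000832 = 0.771080.
So 1/D = 1.29688, i.e. 1.297 to 3 decimal places.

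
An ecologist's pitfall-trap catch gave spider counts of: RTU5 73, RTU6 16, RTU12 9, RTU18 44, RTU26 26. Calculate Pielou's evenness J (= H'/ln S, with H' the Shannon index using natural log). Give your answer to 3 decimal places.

0.859

Total N = 73+16+9+44+26 = 168, so the proportions are 0.43452, 0.09524, 0.05357, 0.2619, 0.15476 (working shown to 5 dp, full precision carried).
H' = −Σ pᵢ ln pᵢ = −((-0.36218) + (-0.22394) + (-0.15679) + (-0.35089) + (-0.28877)) = 1.38257.
With S = 5 species, ln S = 1.60944, so J = 1.38257/1.60944 = 0.85904, i.e. 0.859 to 3 decimal places.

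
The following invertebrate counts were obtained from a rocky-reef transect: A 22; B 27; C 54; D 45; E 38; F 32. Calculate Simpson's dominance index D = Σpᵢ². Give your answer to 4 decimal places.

0.1814

Total N = 22+27+54+45+38+32 = 218, so the proportions are 0.100917, 0.123853, 0.247706, 0.206422, 0.174312, 0.146789 (working shown to 6 dp, full precision carried).
D = 0.100917² + 0.123853² + 0.247706² + 0.206422² + 0.174312² + 0.146789² = 0.010184 + 0.015340 + 0.061358 + 0.042610 + 0.030385 + 0.021547 = 0.181424.
To 4 decimal places, D = 0.1814.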